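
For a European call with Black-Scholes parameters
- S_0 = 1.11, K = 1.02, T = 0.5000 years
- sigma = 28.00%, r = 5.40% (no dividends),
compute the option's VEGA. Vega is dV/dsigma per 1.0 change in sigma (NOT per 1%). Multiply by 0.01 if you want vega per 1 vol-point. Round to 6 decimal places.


d1 = 0.6624448463; d2 = 0.4644549475
phi(d1) = 0.3203455185; exp(-qT) = 1.0000000000; exp(-rT) = 0.9733612415
Vega = S * exp(-qT) * phi(d1) * sqrt(T) = 1.1100 * 1.0000000000 * 0.3203455185 * 0.7071067812 = 0.251436

Answer: Vega = 0.251436


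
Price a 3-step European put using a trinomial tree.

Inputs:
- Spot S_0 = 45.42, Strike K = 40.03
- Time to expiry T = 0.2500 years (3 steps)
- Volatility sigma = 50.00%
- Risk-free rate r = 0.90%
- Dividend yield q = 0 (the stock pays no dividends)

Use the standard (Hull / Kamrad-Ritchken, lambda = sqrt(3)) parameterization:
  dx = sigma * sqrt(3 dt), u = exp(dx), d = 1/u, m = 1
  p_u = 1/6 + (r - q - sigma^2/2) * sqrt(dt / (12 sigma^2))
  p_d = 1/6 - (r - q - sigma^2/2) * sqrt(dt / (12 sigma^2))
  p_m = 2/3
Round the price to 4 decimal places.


Answer: Price = V(0,0) = 2.2043

Derivation:
dt = T/N = 0.083333; dx = sigma*sqrt(3*dt) = 0.250000
u = exp(dx) = 1.284025; d = 1/u = 0.778801
p_u = 0.147333, p_m = 0.666667, p_d = 0.186000
Discount per step: exp(-r*dt) = 0.999250
Stock lattice S(k, j) with j the centered position index:
  k=0: S(0,+0) = 45.4200
  k=1: S(1,-1) = 35.3731; S(1,+0) = 45.4200; S(1,+1) = 58.3204
  k=2: S(2,-2) = 27.5486; S(2,-1) = 35.3731; S(2,+0) = 45.4200; S(2,+1) = 58.3204; S(2,+2) = 74.8849
  k=3: S(3,-3) = 21.4549; S(3,-2) = 27.5486; S(3,-1) = 35.3731; S(3,+0) = 45.4200; S(3,+1) = 58.3204; S(3,+2) = 74.8849; S(3,+3) = 96.1541
Terminal payoffs V(N, j) = max(K - S_T, 0):
  V(3,-3) = 18.575111; V(3,-2) = 12.481377; V(3,-1) = 4.656868; V(3,+0) = 0.000000; V(3,+1) = 0.000000; V(3,+2) = 0.000000; V(3,+3) = 0.000000
Backward induction: V(k, j) = exp(-r*dt) * [p_u * V(k+1, j+1) + p_m * V(k+1, j) + p_d * V(k+1, j-1)]
  V(2,-2) = exp(-r*dt) * [p_u*4.656868 + p_m*12.481377 + p_d*18.575111] = 12.452658
  V(2,-1) = exp(-r*dt) * [p_u*0.000000 + p_m*4.656868 + p_d*12.481377] = 5.422047
  V(2,+0) = exp(-r*dt) * [p_u*0.000000 + p_m*0.000000 + p_d*4.656868] = 0.865528
  V(2,+1) = exp(-r*dt) * [p_u*0.000000 + p_m*0.000000 + p_d*0.000000] = 0.000000
  V(2,+2) = exp(-r*dt) * [p_u*0.000000 + p_m*0.000000 + p_d*0.000000] = 0.000000
  V(1,-1) = exp(-r*dt) * [p_u*0.865528 + p_m*5.422047 + p_d*12.452658] = 6.053871
  V(1,+0) = exp(-r*dt) * [p_u*0.000000 + p_m*0.865528 + p_d*5.422047] = 1.584331
  V(1,+1) = exp(-r*dt) * [p_u*0.000000 + p_m*0.000000 + p_d*0.865528] = 0.160868
  V(0,+0) = exp(-r*dt) * [p_u*0.160868 + p_m*1.584331 + p_d*6.053871] = 2.204288


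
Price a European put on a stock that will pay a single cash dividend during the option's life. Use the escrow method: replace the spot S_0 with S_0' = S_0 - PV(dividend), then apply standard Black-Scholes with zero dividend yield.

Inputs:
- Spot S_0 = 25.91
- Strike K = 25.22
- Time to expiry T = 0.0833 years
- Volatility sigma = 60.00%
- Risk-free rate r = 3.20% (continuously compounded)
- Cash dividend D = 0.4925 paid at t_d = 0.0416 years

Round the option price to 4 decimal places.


PV(D) = D * exp(-r * t_d) = 0.4925 * 0.99866969 = 0.49184482
S_0' = S_0 - PV(D) = 25.9100 - 0.49184482 = 25.41815518
d1 = (ln(S_0'/K) + (r + sigma^2/2)*T) / (sigma*sqrt(T)) = 0.14717269
d2 = d1 - sigma*sqrt(T) = -0.02599775
exp(-rT) = 0.99733795
N(-d1) = 0.44149786; N(-d2) = 0.51037043
P = K * exp(-rT) * N(-d2) - S_0' * N(-d1) = 25.2200 * 0.99733795 * 0.51037043 - 25.41815518 * 0.44149786 = 1.6152

Answer: Price = 1.6152


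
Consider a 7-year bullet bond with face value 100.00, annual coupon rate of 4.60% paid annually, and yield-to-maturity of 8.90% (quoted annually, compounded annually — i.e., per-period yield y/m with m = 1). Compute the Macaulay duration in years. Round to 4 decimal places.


Coupon per period c = face * coupon_rate / m = 4.600000
Periods per year m = 1; per-period yield y/m = 0.089000
Number of cashflows N = 7
Cashflows (t years, CF_t, discount factor 1/(1+y/m)^(m*t), PV):
  t = 1.0000: CF_t = 4.600000, DF = 0.918274, PV = 4.224059
  t = 2.0000: CF_t = 4.600000, DF = 0.843226, PV = 3.878842
  t = 3.0000: CF_t = 4.600000, DF = 0.774313, PV = 3.561838
  t = 4.0000: CF_t = 4.600000, DF = 0.711031, PV = 3.270742
  t = 5.0000: CF_t = 4.600000, DF = 0.652921, PV = 3.003436
  t = 6.0000: CF_t = 4.600000, DF = 0.599560, PV = 2.757976
  t = 7.0000: CF_t = 104.600000, DF = 0.550560, PV = 57.588601
Price P = sum_t PV_t = 78.285495
Macaulay numerator sum_t t * PV_t:
  t * PV_t at t = 1.0000: 4.224059
  t * PV_t at t = 2.0000: 7.757684
  t * PV_t at t = 3.0000: 10.685515
  t * PV_t at t = 4.0000: 13.082969
  t * PV_t at t = 5.0000: 15.017182
  t * PV_t at t = 6.0000: 16.547859
  t * PV_t at t = 7.0000: 403.120205
Macaulay duration D = (sum_t t * PV_t) / P = 470.435471 / 78.285495 = 6.009229

Answer: Macaulay duration = 6.0092 years


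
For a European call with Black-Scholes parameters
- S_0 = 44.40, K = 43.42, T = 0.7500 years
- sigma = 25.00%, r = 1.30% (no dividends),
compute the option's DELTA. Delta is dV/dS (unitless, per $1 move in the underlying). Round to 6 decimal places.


Answer: Delta = 0.601169

Derivation:
d1 = 0.2563749504; d2 = 0.0398685995
phi(d1) = 0.3860445156; exp(-qT) = 1.0000000000; exp(-rT) = 0.9902973771
N(d1) = 0.6011693358
Delta = exp(-qT) * N(d1) = 1.0000000000 * 0.6011693358 = 0.601169


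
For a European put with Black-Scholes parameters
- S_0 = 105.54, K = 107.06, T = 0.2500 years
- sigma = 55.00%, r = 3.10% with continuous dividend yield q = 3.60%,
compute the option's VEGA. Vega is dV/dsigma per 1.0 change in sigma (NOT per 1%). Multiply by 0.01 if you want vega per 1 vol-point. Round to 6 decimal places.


Answer: Vega = 20.795307

Derivation:
d1 = 0.0809567382; d2 = -0.1940432618
phi(d1) = 0.3976370876; exp(-qT) = 0.9910403788; exp(-rT) = 0.9922799538
Vega = S * exp(-qT) * phi(d1) * sqrt(T) = 105.5400 * 0.9910403788 * 0.3976370876 * 0.5000000000 = 20.795307


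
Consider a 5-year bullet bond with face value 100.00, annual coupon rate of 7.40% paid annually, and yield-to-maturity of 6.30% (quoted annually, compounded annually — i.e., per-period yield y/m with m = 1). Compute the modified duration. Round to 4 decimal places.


Coupon per period c = face * coupon_rate / m = 7.400000
Periods per year m = 1; per-period yield y/m = 0.063000
Number of cashflows N = 5
Cashflows (t years, CF_t, discount factor 1/(1+y/m)^(m*t), PV):
  t = 1.0000: CF_t = 7.400000, DF = 0.940734, PV = 6.961430
  t = 2.0000: CF_t = 7.400000, DF = 0.884980, PV = 6.548852
  t = 3.0000: CF_t = 7.400000, DF = 0.832531, PV = 6.160726
  t = 4.0000: CF_t = 7.400000, DF = 0.783190, PV = 5.795603
  t = 5.0000: CF_t = 107.400000, DF = 0.736773, PV = 79.129416
Price P = sum_t PV_t = 104.596028
First compute Macaulay numerator sum_t t * PV_t:
  t * PV_t at t = 1.0000: 6.961430
  t * PV_t at t = 2.0000: 13.097704
  t * PV_t at t = 3.0000: 18.482179
  t * PV_t at t = 4.0000: 23.182414
  t * PV_t at t = 5.0000: 395.647078
Macaulay duration D = 457.370806 / 104.596028 = 4.372736
Modified duration = D / (1 + y/m) = 4.372736 / (1 + 0.063000) = 4.113580

Answer: Modified duration = 4.1136


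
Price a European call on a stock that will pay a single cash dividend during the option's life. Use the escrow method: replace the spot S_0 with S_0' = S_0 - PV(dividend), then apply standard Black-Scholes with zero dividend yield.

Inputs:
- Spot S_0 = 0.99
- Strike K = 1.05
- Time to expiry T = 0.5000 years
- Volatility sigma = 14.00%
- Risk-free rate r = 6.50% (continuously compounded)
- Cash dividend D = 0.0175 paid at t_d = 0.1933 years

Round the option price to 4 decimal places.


PV(D) = D * exp(-r * t_d) = 0.0175 * 0.98751410 = 0.01728150
S_0' = S_0 - PV(D) = 0.9900 - 0.01728150 = 0.97271850
d1 = (ln(S_0'/K) + (r + sigma^2/2)*T) / (sigma*sqrt(T)) = -0.39447175
d2 = d1 - sigma*sqrt(T) = -0.49346670
exp(-rT) = 0.96802245
N(d1) = 0.34661639; N(d2) = 0.31084143
C = S_0' * N(d1) - K * exp(-rT) * N(d2) = 0.97271850 * 0.34661639 - 1.0500 * 0.96802245 * 0.31084143 = 0.0212

Answer: Price = 0.0212


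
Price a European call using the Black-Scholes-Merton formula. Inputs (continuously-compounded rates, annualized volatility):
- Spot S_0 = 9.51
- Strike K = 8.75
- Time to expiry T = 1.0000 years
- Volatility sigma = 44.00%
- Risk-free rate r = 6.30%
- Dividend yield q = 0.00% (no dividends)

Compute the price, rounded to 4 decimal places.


d1 = (ln(S/K) + (r - q + 0.5*sigma^2) * T) / (sigma * sqrt(T)) = 0.55247767
d2 = d1 - sigma * sqrt(T) = 0.11247767
exp(-rT) = 0.93894347; exp(-qT) = 1.00000000
C = S_0 * exp(-qT) * N(d1) - K * exp(-rT) * N(d2)
N(d1) = 0.70968944; N(d2) = 0.54477766
C = 9.5100 * 1.00000000 * 0.70968944 - 8.7500 * 0.93894347 * 0.54477766 = 2.2734

Answer: Price = 2.2734


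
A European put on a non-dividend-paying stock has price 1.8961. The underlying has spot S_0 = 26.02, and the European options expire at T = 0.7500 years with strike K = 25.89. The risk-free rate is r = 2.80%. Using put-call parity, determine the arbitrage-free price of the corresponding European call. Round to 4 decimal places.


Put-call parity: C - P = S_0 * exp(-qT) - K * exp(-rT).
S_0 * exp(-qT) = 26.0200 * 1.00000000 = 26.02000000
K * exp(-rT) = 25.8900 * 0.97921896 = 25.35197899
C = P + S*exp(-qT) - K*exp(-rT)
C = 1.8961 + 26.02000000 - 25.35197899 = 2.5641

Answer: Call price = 2.5641


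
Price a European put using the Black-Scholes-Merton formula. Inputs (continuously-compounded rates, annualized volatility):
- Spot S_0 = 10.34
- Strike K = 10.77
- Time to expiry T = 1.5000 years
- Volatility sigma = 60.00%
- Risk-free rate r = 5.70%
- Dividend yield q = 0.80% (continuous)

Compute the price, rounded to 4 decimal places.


d1 = (ln(S/K) + (r - q + 0.5*sigma^2) * T) / (sigma * sqrt(T)) = 0.41199788
d2 = d1 - sigma * sqrt(T) = -0.32284904
exp(-rT) = 0.91805314; exp(-qT) = 0.98807171
P = K * exp(-rT) * N(-d2) - S_0 * exp(-qT) * N(-d1)
N(-d1) = 0.34017049; N(-d2) = 0.62659521
P = 10.7700 * 0.91805314 * 0.62659521 - 10.3400 * 0.98807171 * 0.34017049 = 2.7200

Answer: Price = 2.7200


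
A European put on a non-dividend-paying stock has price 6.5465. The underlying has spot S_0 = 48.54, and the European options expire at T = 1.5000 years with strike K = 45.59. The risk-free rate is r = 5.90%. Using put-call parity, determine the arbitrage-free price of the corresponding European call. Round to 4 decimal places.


Answer: Call price = 13.3578

Derivation:
Put-call parity: C - P = S_0 * exp(-qT) - K * exp(-rT).
S_0 * exp(-qT) = 48.5400 * 1.00000000 = 48.54000000
K * exp(-rT) = 45.5900 * 0.91530311 = 41.72866882
C = P + S*exp(-qT) - K*exp(-rT)
C = 6.5465 + 48.54000000 - 41.72866882 = 13.3578


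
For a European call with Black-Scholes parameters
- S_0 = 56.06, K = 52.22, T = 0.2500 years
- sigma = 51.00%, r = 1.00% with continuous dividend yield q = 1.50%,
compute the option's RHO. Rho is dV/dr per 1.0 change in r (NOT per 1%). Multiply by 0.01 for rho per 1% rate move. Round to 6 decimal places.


d1 = 0.4008607156; d2 = 0.1458607156
phi(d1) = 0.3681432354; exp(-qT) = 0.9962570225; exp(-rT) = 0.9975031224
N(d2) = 0.5579843279
Rho = K*T*exp(-rT)*N(d2) = 52.2200 * 0.2500 * 0.9975031224 * 0.5579843279 = 7.266297

Answer: Rho = 7.266297


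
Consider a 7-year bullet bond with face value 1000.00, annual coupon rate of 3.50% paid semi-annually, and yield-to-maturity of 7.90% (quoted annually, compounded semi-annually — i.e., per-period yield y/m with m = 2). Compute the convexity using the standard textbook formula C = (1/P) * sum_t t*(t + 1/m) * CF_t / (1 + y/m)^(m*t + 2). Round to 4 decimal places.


Answer: Convexity = 40.7594

Derivation:
Coupon per period c = face * coupon_rate / m = 17.500000
Periods per year m = 2; per-period yield y/m = 0.039500
Number of cashflows N = 14
Cashflows (t years, CF_t, discount factor 1/(1+y/m)^(m*t), PV):
  t = 0.5000: CF_t = 17.500000, DF = 0.962001, PV = 16.835017
  t = 1.0000: CF_t = 17.500000, DF = 0.925446, PV = 16.195302
  t = 1.5000: CF_t = 17.500000, DF = 0.890280, PV = 15.579896
  t = 2.0000: CF_t = 17.500000, DF = 0.856450, PV = 14.987875
  t = 2.5000: CF_t = 17.500000, DF = 0.823906, PV = 14.418351
  t = 3.0000: CF_t = 17.500000, DF = 0.792598, PV = 13.870467
  t = 3.5000: CF_t = 17.500000, DF = 0.762480, PV = 13.343403
  t = 4.0000: CF_t = 17.500000, DF = 0.733507, PV = 12.836366
  t = 4.5000: CF_t = 17.500000, DF = 0.705634, PV = 12.348597
  t = 5.0000: CF_t = 17.500000, DF = 0.678821, PV = 11.879362
  t = 5.5000: CF_t = 17.500000, DF = 0.653026, PV = 11.427958
  t = 6.0000: CF_t = 17.500000, DF = 0.628212, PV = 10.993706
  t = 6.5000: CF_t = 17.500000, DF = 0.604340, PV = 10.575956
  t = 7.0000: CF_t = 1017.500000, DF = 0.581376, PV = 591.550065
Price P = sum_t PV_t = 766.842321
Convexity numerator sum_t t*(t + 1/m) * CF_t / (1+y/m)^(m*t + 2):
  t = 0.5000: term = 7.789948
  t = 1.0000: term = 22.481813
  t = 1.5000: term = 43.255052
  t = 2.0000: term = 69.352336
  t = 2.5000: term = 100.075520
  t = 3.0000: term = 134.781845
  t = 3.5000: term = 172.880353
  t = 4.0000: term = 213.828514
  t = 4.5000: term = 257.129045
  t = 5.0000: term = 302.326919
  t = 5.5000: term = 349.006545
  t = 6.0000: term = 396.789110
  t = 6.5000: term = 445.330090
  t = 7.0000: term = 28740.996555
Convexity = (1/P) * sum = 31256.023644 / 766.842321 = 40.759388


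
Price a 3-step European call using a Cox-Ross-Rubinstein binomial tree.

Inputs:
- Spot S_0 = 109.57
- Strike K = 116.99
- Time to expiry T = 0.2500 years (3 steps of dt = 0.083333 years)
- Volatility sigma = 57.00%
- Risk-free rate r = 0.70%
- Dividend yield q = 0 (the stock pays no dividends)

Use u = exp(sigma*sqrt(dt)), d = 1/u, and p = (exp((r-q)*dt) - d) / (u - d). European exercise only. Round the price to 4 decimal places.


Answer: Price = V(0,0) = 10.2773

Derivation:
dt = T/N = 0.083333
u = exp(sigma*sqrt(dt)) = 1.178856; d = 1/u = 0.848280
p = (exp((r-q)*dt) - d) / (u - d) = 0.460721
Discount per step: exp(-r*dt) = 0.999417
Stock lattice S(k, i) with i counting down-moves:
  k=0: S(0,0) = 109.5700
  k=1: S(1,0) = 129.1673; S(1,1) = 92.9460
  k=2: S(2,0) = 152.2697; S(2,1) = 109.5700; S(2,2) = 78.8442
  k=3: S(3,0) = 179.5041; S(3,1) = 129.1673; S(3,2) = 92.9460; S(3,3) = 66.8820
Terminal payoffs V(N, i) = max(S_T - K, 0):
  V(3,0) = 62.514108; V(3,1) = 12.177297; V(3,2) = 0.000000; V(3,3) = 0.000000
Backward induction: V(k, i) = exp(-r*dt) * [p * V(k+1, i) + (1-p) * V(k+1, i+1)].
  V(2,0) = exp(-r*dt) * [p*62.514108 + (1-p)*12.177297] = 35.347921
  V(2,1) = exp(-r*dt) * [p*12.177297 + (1-p)*0.000000] = 5.607070
  V(2,2) = exp(-r*dt) * [p*0.000000 + (1-p)*0.000000] = 0.000000
  V(1,0) = exp(-r*dt) * [p*35.347921 + (1-p)*5.607070] = 19.298058
  V(1,1) = exp(-r*dt) * [p*5.607070 + (1-p)*0.000000] = 2.581791
  V(0,0) = exp(-r*dt) * [p*19.298058 + (1-p)*2.581791] = 10.277337


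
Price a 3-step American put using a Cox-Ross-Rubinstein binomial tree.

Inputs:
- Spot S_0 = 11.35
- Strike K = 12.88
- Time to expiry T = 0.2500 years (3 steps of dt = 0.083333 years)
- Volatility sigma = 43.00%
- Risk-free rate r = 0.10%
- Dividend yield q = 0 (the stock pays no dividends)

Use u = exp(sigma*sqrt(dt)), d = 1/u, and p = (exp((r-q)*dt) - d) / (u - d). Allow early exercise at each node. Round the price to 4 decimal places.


Answer: Price = V(0,0) = 1.8994

Derivation:
dt = T/N = 0.083333
u = exp(sigma*sqrt(dt)) = 1.132163; d = 1/u = 0.883265
p = (exp((r-q)*dt) - d) / (u - d) = 0.469342
Discount per step: exp(-r*dt) = 0.999917
Stock lattice S(k, i) with i counting down-moves:
  k=0: S(0,0) = 11.3500
  k=1: S(1,0) = 12.8501; S(1,1) = 10.0251
  k=2: S(2,0) = 14.5484; S(2,1) = 11.3500; S(2,2) = 8.8548
  k=3: S(3,0) = 16.4711; S(3,1) = 12.8501; S(3,2) = 10.0251; S(3,3) = 7.8211
Terminal payoffs V(N, i) = max(K - S_T, 0):
  V(3,0) = 0.000000; V(3,1) = 0.029946; V(3,2) = 2.854945; V(3,3) = 5.058887
Backward induction: V(k, i) = exp(-r*dt) * [p * V(k+1, i) + (1-p) * V(k+1, i+1)]; then take max(V_cont, immediate exercise) for American.
  V(2,0) = exp(-r*dt) * [p*0.000000 + (1-p)*0.029946] = 0.015889; exercise = 0.000000; V(2,0) = max -> 0.015889
  V(2,1) = exp(-r*dt) * [p*0.029946 + (1-p)*2.854945] = 1.528927; exercise = 1.530000; V(2,1) = max -> 1.530000
  V(2,2) = exp(-r*dt) * [p*2.854945 + (1-p)*5.058887] = 4.024149; exercise = 4.025223; V(2,2) = max -> 4.025223
  V(1,0) = exp(-r*dt) * [p*0.015889 + (1-p)*1.530000] = 0.819296; exercise = 0.029946; V(1,0) = max -> 0.819296
  V(1,1) = exp(-r*dt) * [p*1.530000 + (1-p)*4.025223] = 2.853872; exercise = 2.854945; V(1,1) = max -> 2.854945
  V(0,0) = exp(-r*dt) * [p*0.819296 + (1-p)*2.854945] = 1.899371; exercise = 1.530000; V(0,0) = max -> 1.899371


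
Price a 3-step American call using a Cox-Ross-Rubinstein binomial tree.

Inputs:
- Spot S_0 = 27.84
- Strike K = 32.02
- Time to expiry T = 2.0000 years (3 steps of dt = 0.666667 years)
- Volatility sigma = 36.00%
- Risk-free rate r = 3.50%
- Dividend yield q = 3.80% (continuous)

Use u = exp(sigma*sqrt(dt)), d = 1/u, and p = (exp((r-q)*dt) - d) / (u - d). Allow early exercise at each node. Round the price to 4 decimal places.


dt = T/N = 0.666667
u = exp(sigma*sqrt(dt)) = 1.341702; d = 1/u = 0.745322
p = (exp((r-q)*dt) - d) / (u - d) = 0.423690
Discount per step: exp(-r*dt) = 0.976937
Stock lattice S(k, i) with i counting down-moves:
  k=0: S(0,0) = 27.8400
  k=1: S(1,0) = 37.3530; S(1,1) = 20.7498
  k=2: S(2,0) = 50.1166; S(2,1) = 27.8400; S(2,2) = 15.4653
  k=3: S(3,0) = 67.2415; S(3,1) = 37.3530; S(3,2) = 20.7498; S(3,3) = 11.5266
Terminal payoffs V(N, i) = max(S_T - K, 0):
  V(3,0) = 35.221468; V(3,1) = 5.332977; V(3,2) = 0.000000; V(3,3) = 0.000000
Backward induction: V(k, i) = exp(-r*dt) * [p * V(k+1, i) + (1-p) * V(k+1, i+1)]; then take max(V_cont, immediate exercise) for American.
  V(2,0) = exp(-r*dt) * [p*35.221468 + (1-p)*5.332977] = 17.581366; exercise = 18.096554; V(2,0) = max -> 18.096554
  V(2,1) = exp(-r*dt) * [p*5.332977 + (1-p)*0.000000] = 2.207415; exercise = 0.000000; V(2,1) = max -> 2.207415
  V(2,2) = exp(-r*dt) * [p*0.000000 + (1-p)*0.000000] = 0.000000; exercise = 0.000000; V(2,2) = max -> 0.000000
  V(1,0) = exp(-r*dt) * [p*18.096554 + (1-p)*2.207415] = 8.733306; exercise = 5.332977; V(1,0) = max -> 8.733306
  V(1,1) = exp(-r*dt) * [p*2.207415 + (1-p)*0.000000] = 0.913689; exercise = 0.000000; V(1,1) = max -> 0.913689
  V(0,0) = exp(-r*dt) * [p*8.733306 + (1-p)*0.913689] = 4.129296; exercise = 0.000000; V(0,0) = max -> 4.129296

Answer: Price = V(0,0) = 4.1293


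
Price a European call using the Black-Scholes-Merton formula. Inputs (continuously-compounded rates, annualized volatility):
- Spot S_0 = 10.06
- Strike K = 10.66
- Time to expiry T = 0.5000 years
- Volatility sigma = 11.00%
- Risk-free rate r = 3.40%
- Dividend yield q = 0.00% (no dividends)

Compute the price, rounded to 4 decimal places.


Answer: Price = 0.1515

Derivation:
d1 = (ln(S/K) + (r - q + 0.5*sigma^2) * T) / (sigma * sqrt(T)) = -0.48734126
d2 = d1 - sigma * sqrt(T) = -0.56512301
exp(-rT) = 0.98314368; exp(-qT) = 1.00000000
C = S_0 * exp(-qT) * N(d1) - K * exp(-rT) * N(d2)
N(d1) = 0.31300826; N(d2) = 0.28599505
C = 10.0600 * 1.00000000 * 0.31300826 - 10.6600 * 0.98314368 * 0.28599505 = 0.1515


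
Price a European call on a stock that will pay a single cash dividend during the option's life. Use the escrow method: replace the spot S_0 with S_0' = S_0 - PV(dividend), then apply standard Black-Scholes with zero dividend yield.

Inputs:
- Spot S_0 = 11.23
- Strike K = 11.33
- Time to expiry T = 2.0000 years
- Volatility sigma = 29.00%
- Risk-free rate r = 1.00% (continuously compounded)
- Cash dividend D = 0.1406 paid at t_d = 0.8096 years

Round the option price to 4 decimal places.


PV(D) = D * exp(-r * t_d) = 0.1406 * 0.99193668 = 0.13946630
S_0' = S_0 - PV(D) = 11.2300 - 0.13946630 = 11.09053370
d1 = (ln(S_0'/K) + (r + sigma^2/2)*T) / (sigma*sqrt(T)) = 0.20173964
d2 = d1 - sigma*sqrt(T) = -0.20838230
exp(-rT) = 0.98019867
N(d1) = 0.57993986; N(d2) = 0.41746524
C = S_0' * N(d1) - K * exp(-rT) * N(d2) = 11.09053370 * 0.57993986 - 11.3300 * 0.98019867 * 0.41746524 = 1.7956

Answer: Price = 1.7956


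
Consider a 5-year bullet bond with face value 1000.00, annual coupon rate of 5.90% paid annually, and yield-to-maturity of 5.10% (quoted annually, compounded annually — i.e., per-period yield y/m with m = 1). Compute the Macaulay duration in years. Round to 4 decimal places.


Answer: Macaulay duration = 4.4831 years

Derivation:
Coupon per period c = face * coupon_rate / m = 59.000000
Periods per year m = 1; per-period yield y/m = 0.051000
Number of cashflows N = 5
Cashflows (t years, CF_t, discount factor 1/(1+y/m)^(m*t), PV):
  t = 1.0000: CF_t = 59.000000, DF = 0.951475, PV = 56.137012
  t = 2.0000: CF_t = 59.000000, DF = 0.905304, PV = 53.412952
  t = 3.0000: CF_t = 59.000000, DF = 0.861374, PV = 50.821077
  t = 4.0000: CF_t = 59.000000, DF = 0.819576, PV = 48.354973
  t = 5.0000: CF_t = 1059.000000, DF = 0.779806, PV = 825.814264
Price P = sum_t PV_t = 1034.540278
Macaulay numerator sum_t t * PV_t:
  t * PV_t at t = 1.0000: 56.137012
  t * PV_t at t = 2.0000: 106.825904
  t * PV_t at t = 3.0000: 152.463231
  t * PV_t at t = 4.0000: 193.419893
  t * PV_t at t = 5.0000: 4129.071319
Macaulay duration D = (sum_t t * PV_t) / P = 4637.917359 / 1034.540278 = 4.483071


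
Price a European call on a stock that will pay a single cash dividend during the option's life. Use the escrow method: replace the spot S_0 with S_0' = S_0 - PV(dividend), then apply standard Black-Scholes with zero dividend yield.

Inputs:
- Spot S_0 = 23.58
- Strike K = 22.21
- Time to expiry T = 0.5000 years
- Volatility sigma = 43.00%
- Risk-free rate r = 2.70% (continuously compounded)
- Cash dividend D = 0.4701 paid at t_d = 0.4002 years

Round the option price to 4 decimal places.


Answer: Price = 3.3634

Derivation:
PV(D) = D * exp(-r * t_d) = 0.4701 * 0.98925277 = 0.46504773
S_0' = S_0 - PV(D) = 23.5800 - 0.46504773 = 23.11495227
d1 = (ln(S_0'/K) + (r + sigma^2/2)*T) / (sigma*sqrt(T)) = 0.32777542
d2 = d1 - sigma*sqrt(T) = 0.02371950
exp(-rT) = 0.98659072
N(d1) = 0.62845926; N(d2) = 0.50946182
C = S_0' * N(d1) - K * exp(-rT) * N(d2) = 23.11495227 * 0.62845926 - 22.2100 * 0.98659072 * 0.50946182 = 3.3634


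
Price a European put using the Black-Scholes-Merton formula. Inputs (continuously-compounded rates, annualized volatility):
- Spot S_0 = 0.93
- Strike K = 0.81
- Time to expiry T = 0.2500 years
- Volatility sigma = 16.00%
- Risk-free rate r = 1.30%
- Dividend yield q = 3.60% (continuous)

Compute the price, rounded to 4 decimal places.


Answer: Price = 0.0014

Derivation:
d1 = (ln(S/K) + (r - q + 0.5*sigma^2) * T) / (sigma * sqrt(T)) = 1.69500423
d2 = d1 - sigma * sqrt(T) = 1.61500423
exp(-rT) = 0.99675528; exp(-qT) = 0.99104038
P = K * exp(-rT) * N(-d2) - S_0 * exp(-qT) * N(-d1)
N(-d1) = 0.04503731; N(-d2) = 0.05315489
P = 0.8100 * 0.99675528 * 0.05315489 - 0.9300 * 0.99104038 * 0.04503731 = 0.0014


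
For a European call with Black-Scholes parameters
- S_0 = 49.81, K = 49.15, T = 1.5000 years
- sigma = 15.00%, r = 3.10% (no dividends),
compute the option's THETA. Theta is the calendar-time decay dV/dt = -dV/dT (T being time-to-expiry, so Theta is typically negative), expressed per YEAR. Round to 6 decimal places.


Answer: Theta = -1.976945

Derivation:
d1 = 0.4175776919; d2 = 0.2338659612
phi(d1) = 0.3656333961; exp(-qT) = 1.0000000000; exp(-rT) = 0.9545645606
Theta = -S*exp(-qT)*phi(d1)*sigma/(2*sqrt(T)) - r*K*exp(-rT)*N(d2) + q*S*exp(-qT)*N(d1)
N(d1) = 0.6618720451; N(d2) = 0.5924554803; sqrt(T) = 1.2247448714
Term 1 = -49.8100 * 1.0000000000 * 0.3656333961 * 0.1500 / (2 * 1.2247448714) = -1.1152648942
Term 2 = -0.0310 * 49.1500 * 0.9545645606 * 0.5924554803 = -0.8616804580
Term 3 = 0 (no dividend yield, q = 0)
Theta = -1.1152648942 + (-0.8616804580) + (0.0000000000) = -1.976945


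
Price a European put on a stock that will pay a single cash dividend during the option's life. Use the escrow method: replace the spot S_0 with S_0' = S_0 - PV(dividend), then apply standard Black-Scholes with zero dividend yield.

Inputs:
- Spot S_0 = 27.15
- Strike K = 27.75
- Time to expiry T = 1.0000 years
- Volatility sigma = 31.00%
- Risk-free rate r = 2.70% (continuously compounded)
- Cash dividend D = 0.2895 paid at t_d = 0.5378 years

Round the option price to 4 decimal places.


Answer: Price = 3.3917

Derivation:
PV(D) = D * exp(-r * t_d) = 0.2895 * 0.98558432 = 0.28532666
S_0' = S_0 - PV(D) = 27.1500 - 0.28532666 = 26.86467334
d1 = (ln(S_0'/K) + (r + sigma^2/2)*T) / (sigma*sqrt(T)) = 0.13750427
d2 = d1 - sigma*sqrt(T) = -0.17249573
exp(-rT) = 0.97336124
N(-d1) = 0.44531611; N(-d2) = 0.56847609
P = K * exp(-rT) * N(-d2) - S_0' * N(-d1) = 27.7500 * 0.97336124 * 0.56847609 - 26.86467334 * 0.44531611 = 3.3917


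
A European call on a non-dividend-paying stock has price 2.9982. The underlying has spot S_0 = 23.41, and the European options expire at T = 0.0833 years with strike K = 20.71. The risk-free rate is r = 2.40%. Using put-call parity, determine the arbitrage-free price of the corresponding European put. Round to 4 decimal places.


Put-call parity: C - P = S_0 * exp(-qT) - K * exp(-rT).
S_0 * exp(-qT) = 23.4100 * 1.00000000 = 23.41000000
K * exp(-rT) = 20.7100 * 0.99800280 = 20.66863793
P = C - S*exp(-qT) + K*exp(-rT)
P = 2.9982 - 23.41000000 + 20.66863793 = 0.2568

Answer: Put price = 0.2568


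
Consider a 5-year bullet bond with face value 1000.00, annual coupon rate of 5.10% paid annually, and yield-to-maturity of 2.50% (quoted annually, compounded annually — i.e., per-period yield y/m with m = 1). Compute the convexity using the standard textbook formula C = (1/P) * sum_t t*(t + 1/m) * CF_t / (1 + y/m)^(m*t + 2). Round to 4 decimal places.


Coupon per period c = face * coupon_rate / m = 51.000000
Periods per year m = 1; per-period yield y/m = 0.025000
Number of cashflows N = 5
Cashflows (t years, CF_t, discount factor 1/(1+y/m)^(m*t), PV):
  t = 1.0000: CF_t = 51.000000, DF = 0.975610, PV = 49.756098
  t = 2.0000: CF_t = 51.000000, DF = 0.951814, PV = 48.542534
  t = 3.0000: CF_t = 51.000000, DF = 0.928599, PV = 47.358570
  t = 4.0000: CF_t = 51.000000, DF = 0.905951, PV = 46.203483
  t = 5.0000: CF_t = 1051.000000, DF = 0.883854, PV = 928.930856
Price P = sum_t PV_t = 1120.791541
Convexity numerator sum_t t*(t + 1/m) * CF_t / (1+y/m)^(m*t + 2):
  t = 1.0000: term = 94.717140
  t = 2.0000: term = 277.220897
  t = 3.0000: term = 540.918824
  t = 4.0000: term = 879.542803
  t = 5.0000: term = 26525.092862
Convexity = (1/P) * sum = 28317.492527 / 1120.791541 = 25.265619

Answer: Convexity = 25.2656


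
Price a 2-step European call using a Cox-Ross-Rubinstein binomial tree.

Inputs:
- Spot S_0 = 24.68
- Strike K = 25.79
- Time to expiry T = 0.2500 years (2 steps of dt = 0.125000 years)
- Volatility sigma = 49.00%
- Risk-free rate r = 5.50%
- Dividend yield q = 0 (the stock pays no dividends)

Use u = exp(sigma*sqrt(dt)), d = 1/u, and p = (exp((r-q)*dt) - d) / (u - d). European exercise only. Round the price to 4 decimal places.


Answer: Price = V(0,0) = 2.0410

Derivation:
dt = T/N = 0.125000
u = exp(sigma*sqrt(dt)) = 1.189153; d = 1/u = 0.840935
p = (exp((r-q)*dt) - d) / (u - d) = 0.476609
Discount per step: exp(-r*dt) = 0.993149
Stock lattice S(k, i) with i counting down-moves:
  k=0: S(0,0) = 24.6800
  k=1: S(1,0) = 29.3483; S(1,1) = 20.7543
  k=2: S(2,0) = 34.8996; S(2,1) = 24.6800; S(2,2) = 17.4530
Terminal payoffs V(N, i) = max(S_T - K, 0):
  V(2,0) = 9.109605; V(2,1) = 0.000000; V(2,2) = 0.000000
Backward induction: V(k, i) = exp(-r*dt) * [p * V(k+1, i) + (1-p) * V(k+1, i+1)].
  V(1,0) = exp(-r*dt) * [p*9.109605 + (1-p)*0.000000] = 4.311974
  V(1,1) = exp(-r*dt) * [p*0.000000 + (1-p)*0.000000] = 0.000000
  V(0,0) = exp(-r*dt) * [p*4.311974 + (1-p)*0.000000] = 2.041045


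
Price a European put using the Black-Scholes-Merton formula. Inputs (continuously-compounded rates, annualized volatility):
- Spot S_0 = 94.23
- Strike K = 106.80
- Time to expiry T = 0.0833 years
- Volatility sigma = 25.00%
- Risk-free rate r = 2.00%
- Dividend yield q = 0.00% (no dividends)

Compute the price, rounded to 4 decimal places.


Answer: Price = 12.5205

Derivation:
d1 = (ln(S/K) + (r - q + 0.5*sigma^2) * T) / (sigma * sqrt(T)) = -1.67627041
d2 = d1 - sigma * sqrt(T) = -1.74842476
exp(-rT) = 0.99833539; exp(-qT) = 1.00000000
P = K * exp(-rT) * N(-d2) - S_0 * exp(-qT) * N(-d1)
N(-d1) = 0.95315738; N(-d2) = 0.95980475
P = 106.8000 * 0.99833539 * 0.95980475 - 94.2300 * 1.00000000 * 0.95315738 = 12.5205


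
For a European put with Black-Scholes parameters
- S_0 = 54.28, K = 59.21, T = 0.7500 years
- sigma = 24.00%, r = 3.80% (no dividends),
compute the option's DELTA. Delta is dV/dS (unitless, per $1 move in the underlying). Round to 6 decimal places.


d1 = -0.1772206076; d2 = -0.3850667045
phi(d1) = 0.3927263952; exp(-qT) = 1.0000000000; exp(-rT) = 0.9719022941
N(-d1) = 0.5703324453
Delta = -exp(-qT) * N(-d1) = -1.0000000000 * 0.5703324453 = -0.570332

Answer: Delta = -0.570332


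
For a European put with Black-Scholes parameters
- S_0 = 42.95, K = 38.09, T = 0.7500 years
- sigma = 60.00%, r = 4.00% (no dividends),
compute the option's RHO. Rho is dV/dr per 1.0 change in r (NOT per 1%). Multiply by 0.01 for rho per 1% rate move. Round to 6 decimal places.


d1 = 0.5486460842; d2 = 0.0290308419
phi(d1) = 0.3431990100; exp(-qT) = 1.0000000000; exp(-rT) = 0.9704455335
N(-d2) = 0.4884199963
Rho = -K*T*exp(-rT)*N(-d2) = -38.0900 * 0.7500 * 0.9704455335 * 0.4884199963 = -13.540567

Answer: Rho = -13.540567


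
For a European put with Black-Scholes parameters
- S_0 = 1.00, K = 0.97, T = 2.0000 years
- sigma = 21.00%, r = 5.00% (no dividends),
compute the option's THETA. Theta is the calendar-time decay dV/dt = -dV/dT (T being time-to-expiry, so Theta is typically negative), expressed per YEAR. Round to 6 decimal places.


d1 = 0.5877714254; d2 = 0.2907865773
phi(d1) = 0.3356534140; exp(-qT) = 1.0000000000; exp(-rT) = 0.9048374180
Theta = -S*exp(-qT)*phi(d1)*sigma/(2*sqrt(T)) + r*K*exp(-rT)*N(-d2) - q*S*exp(-qT)*N(-d1)
N(-d1) = 0.2783428631; N(-d2) = 0.3856072759; sqrt(T) = 1.4142135624
Term 1 = -1.0000 * 1.0000000000 * 0.3356534140 * 0.2100 / (2 * 1.4142135624) = -0.0249209945
Term 2 = 0.0500 * 0.9700 * 0.9048374180 * 0.3856072759 = 0.0169222268
Term 3 = 0 (no dividend yield, q = 0)
Theta = -0.0249209945 + (0.0169222268) + (0.0000000000) = -0.007999

Answer: Theta = -0.007999


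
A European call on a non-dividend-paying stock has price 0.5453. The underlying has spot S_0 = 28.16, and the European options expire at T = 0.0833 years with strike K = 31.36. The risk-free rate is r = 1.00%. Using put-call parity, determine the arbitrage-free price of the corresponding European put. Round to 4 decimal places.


Answer: Put price = 3.7192

Derivation:
Put-call parity: C - P = S_0 * exp(-qT) - K * exp(-rT).
S_0 * exp(-qT) = 28.1600 * 1.00000000 = 28.16000000
K * exp(-rT) = 31.3600 * 0.99916735 = 31.33388800
P = C - S*exp(-qT) + K*exp(-rT)
P = 0.5453 - 28.16000000 + 31.33388800 = 3.7192


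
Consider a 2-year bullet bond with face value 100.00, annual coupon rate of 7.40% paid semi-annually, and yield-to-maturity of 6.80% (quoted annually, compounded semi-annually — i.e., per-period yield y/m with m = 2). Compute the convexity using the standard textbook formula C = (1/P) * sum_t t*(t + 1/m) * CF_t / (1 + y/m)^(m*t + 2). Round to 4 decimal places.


Coupon per period c = face * coupon_rate / m = 3.700000
Periods per year m = 2; per-period yield y/m = 0.034000
Number of cashflows N = 4
Cashflows (t years, CF_t, discount factor 1/(1+y/m)^(m*t), PV):
  t = 0.5000: CF_t = 3.700000, DF = 0.967118, PV = 3.578337
  t = 1.0000: CF_t = 3.700000, DF = 0.935317, PV = 3.460674
  t = 1.5000: CF_t = 3.700000, DF = 0.904562, PV = 3.346880
  t = 2.0000: CF_t = 103.700000, DF = 0.874818, PV = 90.718655
Price P = sum_t PV_t = 101.104545
Convexity numerator sum_t t*(t + 1/m) * CF_t / (1+y/m)^(m*t + 2):
  t = 0.5000: term = 1.673440
  t = 1.0000: term = 4.855241
  t = 1.5000: term = 9.391183
  t = 2.0000: term = 424.253592
Convexity = (1/P) * sum = 440.173456 / 101.104545 = 4.353647

Answer: Convexity = 4.3536


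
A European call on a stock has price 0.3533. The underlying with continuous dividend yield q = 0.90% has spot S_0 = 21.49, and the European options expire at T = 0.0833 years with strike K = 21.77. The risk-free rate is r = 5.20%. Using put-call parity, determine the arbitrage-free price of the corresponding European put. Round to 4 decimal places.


Answer: Put price = 0.5553

Derivation:
Put-call parity: C - P = S_0 * exp(-qT) - K * exp(-rT).
S_0 * exp(-qT) = 21.4900 * 0.99925058 = 21.47389498
K * exp(-rT) = 21.7700 * 0.99567777 = 21.67590501
P = C - S*exp(-qT) + K*exp(-rT)
P = 0.3533 - 21.47389498 + 21.67590501 = 0.5553


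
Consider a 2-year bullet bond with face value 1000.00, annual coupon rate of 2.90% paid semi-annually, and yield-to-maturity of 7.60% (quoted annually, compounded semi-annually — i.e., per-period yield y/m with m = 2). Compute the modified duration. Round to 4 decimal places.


Answer: Modified duration = 1.8837

Derivation:
Coupon per period c = face * coupon_rate / m = 14.500000
Periods per year m = 2; per-period yield y/m = 0.038000
Number of cashflows N = 4
Cashflows (t years, CF_t, discount factor 1/(1+y/m)^(m*t), PV):
  t = 0.5000: CF_t = 14.500000, DF = 0.963391, PV = 13.969171
  t = 1.0000: CF_t = 14.500000, DF = 0.928122, PV = 13.457776
  t = 1.5000: CF_t = 14.500000, DF = 0.894145, PV = 12.965102
  t = 2.0000: CF_t = 1014.500000, DF = 0.861411, PV = 873.901807
Price P = sum_t PV_t = 914.293857
First compute Macaulay numerator sum_t t * PV_t:
  t * PV_t at t = 0.5000: 6.984586
  t * PV_t at t = 1.0000: 13.457776
  t * PV_t at t = 1.5000: 19.447653
  t * PV_t at t = 2.0000: 1747.803614
Macaulay duration D = 1787.693629 / 914.293857 = 1.955272
Modified duration = D / (1 + y/m) = 1.955272 / (1 + 0.038000) = 1.883692


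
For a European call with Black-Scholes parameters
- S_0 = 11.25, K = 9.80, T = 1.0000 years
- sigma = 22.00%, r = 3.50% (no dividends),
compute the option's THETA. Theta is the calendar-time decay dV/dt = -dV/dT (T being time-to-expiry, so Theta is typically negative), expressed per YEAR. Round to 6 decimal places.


Answer: Theta = -0.578969

Derivation:
d1 = 0.8962988317; d2 = 0.6762988317
phi(d1) = 0.2669712429; exp(-qT) = 1.0000000000; exp(-rT) = 0.9656054163
Theta = -S*exp(-qT)*phi(d1)*sigma/(2*sqrt(T)) - r*K*exp(-rT)*N(d2) + q*S*exp(-qT)*N(d1)
N(d1) = 0.8149534085; N(d2) = 0.7505745328; sqrt(T) = 1.0000000000
Term 1 = -11.2500 * 1.0000000000 * 0.2669712429 * 0.2200 / (2 * 1.0000000000) = -0.3303769131
Term 2 = -0.0350 * 9.8000 * 0.9656054163 * 0.7505745328 = -0.2485922801
Term 3 = 0 (no dividend yield, q = 0)
Theta = -0.3303769131 + (-0.2485922801) + (0.0000000000) = -0.578969


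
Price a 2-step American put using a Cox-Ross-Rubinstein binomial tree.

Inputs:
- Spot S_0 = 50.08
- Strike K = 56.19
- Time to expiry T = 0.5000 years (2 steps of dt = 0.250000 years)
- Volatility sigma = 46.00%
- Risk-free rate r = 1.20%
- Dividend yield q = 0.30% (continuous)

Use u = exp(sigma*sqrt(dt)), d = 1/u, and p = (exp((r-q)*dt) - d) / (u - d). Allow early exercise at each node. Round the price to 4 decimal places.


Answer: Price = V(0,0) = 10.5337

Derivation:
dt = T/N = 0.250000
u = exp(sigma*sqrt(dt)) = 1.258600; d = 1/u = 0.794534
p = (exp((r-q)*dt) - d) / (u - d) = 0.447606
Discount per step: exp(-r*dt) = 0.997004
Stock lattice S(k, i) with i counting down-moves:
  k=0: S(0,0) = 50.0800
  k=1: S(1,0) = 63.0307; S(1,1) = 39.7902
  k=2: S(2,0) = 79.3304; S(2,1) = 50.0800; S(2,2) = 31.6147
Terminal payoffs V(N, i) = max(K - S_T, 0):
  V(2,0) = 0.000000; V(2,1) = 6.110000; V(2,2) = 24.575315
Backward induction: V(k, i) = exp(-r*dt) * [p * V(k+1, i) + (1-p) * V(k+1, i+1)]; then take max(V_cont, immediate exercise) for American.
  V(1,0) = exp(-r*dt) * [p*0.000000 + (1-p)*6.110000] = 3.365017; exercise = 0.000000; V(1,0) = max -> 3.365017
  V(1,1) = exp(-r*dt) * [p*6.110000 + (1-p)*24.575315] = 16.261271; exercise = 16.399757; V(1,1) = max -> 16.399757
  V(0,0) = exp(-r*dt) * [p*3.365017 + (1-p)*16.399757] = 10.533680; exercise = 6.110000; V(0,0) = max -> 10.533680


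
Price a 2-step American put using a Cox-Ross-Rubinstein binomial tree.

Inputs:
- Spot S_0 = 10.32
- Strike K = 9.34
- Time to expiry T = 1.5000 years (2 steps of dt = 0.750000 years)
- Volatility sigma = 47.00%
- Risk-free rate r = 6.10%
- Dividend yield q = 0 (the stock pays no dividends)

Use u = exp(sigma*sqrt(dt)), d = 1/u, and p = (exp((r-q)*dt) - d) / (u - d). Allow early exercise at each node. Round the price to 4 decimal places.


dt = T/N = 0.750000
u = exp(sigma*sqrt(dt)) = 1.502352; d = 1/u = 0.665623
p = (exp((r-q)*dt) - d) / (u - d) = 0.455571
Discount per step: exp(-r*dt) = 0.955281
Stock lattice S(k, i) with i counting down-moves:
  k=0: S(0,0) = 10.3200
  k=1: S(1,0) = 15.5043; S(1,1) = 6.8692
  k=2: S(2,0) = 23.2929; S(2,1) = 10.3200; S(2,2) = 4.5723
Terminal payoffs V(N, i) = max(K - S_T, 0):
  V(2,0) = 0.000000; V(2,1) = 0.000000; V(2,2) = 4.767684
Backward induction: V(k, i) = exp(-r*dt) * [p * V(k+1, i) + (1-p) * V(k+1, i+1)]; then take max(V_cont, immediate exercise) for American.
  V(1,0) = exp(-r*dt) * [p*0.000000 + (1-p)*0.000000] = 0.000000; exercise = 0.000000; V(1,0) = max -> 0.000000
  V(1,1) = exp(-r*dt) * [p*0.000000 + (1-p)*4.767684] = 2.479588; exercise = 2.470771; V(1,1) = max -> 2.479588
  V(0,0) = exp(-r*dt) * [p*0.000000 + (1-p)*2.479588] = 1.289590; exercise = 0.000000; V(0,0) = max -> 1.289590

Answer: Price = V(0,0) = 1.2896


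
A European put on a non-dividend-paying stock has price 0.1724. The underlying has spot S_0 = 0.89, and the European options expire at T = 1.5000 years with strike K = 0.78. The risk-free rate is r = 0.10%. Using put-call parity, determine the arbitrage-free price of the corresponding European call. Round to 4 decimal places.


Put-call parity: C - P = S_0 * exp(-qT) - K * exp(-rT).
S_0 * exp(-qT) = 0.8900 * 1.00000000 = 0.89000000
K * exp(-rT) = 0.7800 * 0.99850112 = 0.77883088
C = P + S*exp(-qT) - K*exp(-rT)
C = 0.1724 + 0.89000000 - 0.77883088 = 0.2836

Answer: Call price = 0.2836


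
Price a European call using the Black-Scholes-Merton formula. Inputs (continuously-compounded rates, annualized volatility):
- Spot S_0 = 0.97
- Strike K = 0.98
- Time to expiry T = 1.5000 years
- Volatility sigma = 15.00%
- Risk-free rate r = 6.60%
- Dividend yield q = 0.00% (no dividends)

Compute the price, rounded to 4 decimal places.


Answer: Price = 0.1169

Derivation:
d1 = (ln(S/K) + (r - q + 0.5*sigma^2) * T) / (sigma * sqrt(T)) = 0.57491429
d2 = d1 - sigma * sqrt(T) = 0.39120256
exp(-rT) = 0.90574271; exp(-qT) = 1.00000000
C = S_0 * exp(-qT) * N(d1) - K * exp(-rT) * N(d2)
N(d1) = 0.71732537; N(d2) = 0.65217624
C = 0.9700 * 1.00000000 * 0.71732537 - 0.9800 * 0.90574271 * 0.65217624 = 0.1169


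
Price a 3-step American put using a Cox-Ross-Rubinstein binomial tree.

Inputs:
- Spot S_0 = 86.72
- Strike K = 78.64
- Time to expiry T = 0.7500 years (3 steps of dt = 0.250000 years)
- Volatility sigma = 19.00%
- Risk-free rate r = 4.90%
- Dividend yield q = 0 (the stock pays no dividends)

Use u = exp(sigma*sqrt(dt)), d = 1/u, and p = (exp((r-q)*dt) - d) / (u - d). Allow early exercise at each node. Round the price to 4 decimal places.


dt = T/N = 0.250000
u = exp(sigma*sqrt(dt)) = 1.099659; d = 1/u = 0.909373
p = (exp((r-q)*dt) - d) / (u - d) = 0.541041
Discount per step: exp(-r*dt) = 0.987825
Stock lattice S(k, i) with i counting down-moves:
  k=0: S(0,0) = 86.7200
  k=1: S(1,0) = 95.3624; S(1,1) = 78.8608
  k=2: S(2,0) = 104.8661; S(2,1) = 86.7200; S(2,2) = 71.7139
  k=3: S(3,0) = 115.3170; S(3,1) = 95.3624; S(3,2) = 78.8608; S(3,3) = 65.2147
Terminal payoffs V(N, i) = max(K - S_T, 0):
  V(3,0) = 0.000000; V(3,1) = 0.000000; V(3,2) = 0.000000; V(3,3) = 13.425324
Backward induction: V(k, i) = exp(-r*dt) * [p * V(k+1, i) + (1-p) * V(k+1, i+1)]; then take max(V_cont, immediate exercise) for American.
  V(2,0) = exp(-r*dt) * [p*0.000000 + (1-p)*0.000000] = 0.000000; exercise = 0.000000; V(2,0) = max -> 0.000000
  V(2,1) = exp(-r*dt) * [p*0.000000 + (1-p)*0.000000] = 0.000000; exercise = 0.000000; V(2,1) = max -> 0.000000
  V(2,2) = exp(-r*dt) * [p*0.000000 + (1-p)*13.425324] = 6.086659; exercise = 6.926104; V(2,2) = max -> 6.926104
  V(1,0) = exp(-r*dt) * [p*0.000000 + (1-p)*0.000000] = 0.000000; exercise = 0.000000; V(1,0) = max -> 0.000000
  V(1,1) = exp(-r*dt) * [p*0.000000 + (1-p)*6.926104] = 3.140098; exercise = 0.000000; V(1,1) = max -> 3.140098
  V(0,0) = exp(-r*dt) * [p*0.000000 + (1-p)*3.140098] = 1.423631; exercise = 0.000000; V(0,0) = max -> 1.423631

Answer: Price = V(0,0) = 1.4236
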